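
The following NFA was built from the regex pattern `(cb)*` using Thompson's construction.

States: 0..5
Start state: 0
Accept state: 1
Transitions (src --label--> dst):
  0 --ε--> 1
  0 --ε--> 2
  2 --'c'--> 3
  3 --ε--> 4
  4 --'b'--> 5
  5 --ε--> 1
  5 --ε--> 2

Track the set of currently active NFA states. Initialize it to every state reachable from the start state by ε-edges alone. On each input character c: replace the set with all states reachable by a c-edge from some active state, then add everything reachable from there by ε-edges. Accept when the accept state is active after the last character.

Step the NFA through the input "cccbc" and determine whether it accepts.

Answer: REJECT

Steps:
S₀ = ε-closure({0}) = {0,1,2}
'c' @ 1: {3,4}
'c' @ 2: {}  — dead — no transitions
rest 'cbc' ignored (set empty)
after full input: {}  (accept=1 not in)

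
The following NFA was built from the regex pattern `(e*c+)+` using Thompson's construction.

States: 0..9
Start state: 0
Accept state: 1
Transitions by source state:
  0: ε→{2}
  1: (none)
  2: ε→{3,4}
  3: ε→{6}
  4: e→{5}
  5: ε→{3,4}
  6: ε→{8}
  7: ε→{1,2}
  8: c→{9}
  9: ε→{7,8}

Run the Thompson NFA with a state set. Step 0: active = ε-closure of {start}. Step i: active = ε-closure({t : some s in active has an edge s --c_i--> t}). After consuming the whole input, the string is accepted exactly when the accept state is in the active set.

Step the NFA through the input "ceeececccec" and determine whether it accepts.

Answer: ACCEPT

Steps:
S₀ = ε-closure({0}) = {0,2,3,4,6,8}
'c' @ 1: {1,2,3,4,6,7,8,9}  [accepting]
'e' @ 2: {3,4,5,6,8}
'e' @ 3: {3,4,5,6,8}
'e' @ 4: {3,4,5,6,8}
'c' @ 5: {1,2,3,4,6,7,8,9}  [accepting]
'e' @ 6: {3,4,5,6,8}
'c' @ 7: {1,2,3,4,6,7,8,9}  [accepting]
'c' @ 8: {1,2,3,4,6,7,8,9}  [accepting]
'c' @ 9: {1,2,3,4,6,7,8,9}  [accepting]
'e' @ 10: {3,4,5,6,8}
'c' @ 11: {1,2,3,4,6,7,8,9}  [accepting]
end set {1,2,3,4,6,7,8,9} — state 1 in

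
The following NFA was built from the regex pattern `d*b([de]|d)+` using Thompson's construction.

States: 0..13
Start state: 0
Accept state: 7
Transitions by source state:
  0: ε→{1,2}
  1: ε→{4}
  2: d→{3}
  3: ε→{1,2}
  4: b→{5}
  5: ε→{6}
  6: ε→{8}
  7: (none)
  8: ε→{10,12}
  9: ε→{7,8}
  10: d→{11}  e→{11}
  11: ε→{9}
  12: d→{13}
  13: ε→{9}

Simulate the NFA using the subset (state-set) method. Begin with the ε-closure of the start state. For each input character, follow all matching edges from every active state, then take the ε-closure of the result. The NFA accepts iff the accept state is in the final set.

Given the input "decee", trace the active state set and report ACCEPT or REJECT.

Answer: REJECT

Steps:
start: ε-closure({0}) = {0,1,2,4}
'd' @ 1: {1,2,3,4}
'e' @ 2: {}  — state set empty
rest 'cee' ignored (set empty)
end set {} — state 7 not in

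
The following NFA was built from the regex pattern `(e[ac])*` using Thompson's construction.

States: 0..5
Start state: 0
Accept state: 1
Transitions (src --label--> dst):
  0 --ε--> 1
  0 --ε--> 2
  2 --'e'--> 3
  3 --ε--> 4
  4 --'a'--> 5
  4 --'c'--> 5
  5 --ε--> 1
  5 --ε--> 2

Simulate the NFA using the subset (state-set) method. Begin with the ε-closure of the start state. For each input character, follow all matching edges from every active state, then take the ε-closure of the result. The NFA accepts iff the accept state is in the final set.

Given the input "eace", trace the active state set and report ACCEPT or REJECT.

initial (ε-close {0}): {0,1,2}
'e' @ 1: {3,4}
'a' @ 2: {1,2,5}  (accept∈set)
'c' @ 3: {}  — state set empty
rest 'e' ignored (set empty)
after full input: {}  (accept=1 not in)

Answer: REJECT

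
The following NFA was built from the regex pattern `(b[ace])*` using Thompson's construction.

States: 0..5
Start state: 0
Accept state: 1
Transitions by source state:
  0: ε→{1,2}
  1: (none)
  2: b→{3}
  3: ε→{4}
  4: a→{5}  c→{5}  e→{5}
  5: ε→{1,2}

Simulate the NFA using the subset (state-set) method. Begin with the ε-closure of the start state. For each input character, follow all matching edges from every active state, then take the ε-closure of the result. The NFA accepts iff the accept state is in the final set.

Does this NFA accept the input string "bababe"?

Answer: ACCEPT

Steps:
start: ε-closure({0}) = {0,1,2}
'b' @ 1: {3,4}
'a' @ 2: {1,2,5}  [accepting]
'b' @ 3: {3,4}
'a' @ 4: {1,2,5}  [accepting]
'b' @ 5: {3,4}
'e' @ 6: {1,2,5}  [accepting]
final: {1,2,5}; accept 1 in set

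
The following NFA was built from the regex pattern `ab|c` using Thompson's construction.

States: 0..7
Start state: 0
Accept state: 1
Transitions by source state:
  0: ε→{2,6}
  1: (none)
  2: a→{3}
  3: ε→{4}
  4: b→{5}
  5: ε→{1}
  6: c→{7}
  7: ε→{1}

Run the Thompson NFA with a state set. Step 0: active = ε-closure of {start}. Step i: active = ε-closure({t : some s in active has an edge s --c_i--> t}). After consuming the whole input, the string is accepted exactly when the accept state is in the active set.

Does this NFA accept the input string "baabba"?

Answer: REJECT

Steps:
start: ε-closure({0}) = {0,2,6}
'b' @ 1: {}  — no active states
rest 'aabba' ignored (set empty)
final: {}; accept 1 not in set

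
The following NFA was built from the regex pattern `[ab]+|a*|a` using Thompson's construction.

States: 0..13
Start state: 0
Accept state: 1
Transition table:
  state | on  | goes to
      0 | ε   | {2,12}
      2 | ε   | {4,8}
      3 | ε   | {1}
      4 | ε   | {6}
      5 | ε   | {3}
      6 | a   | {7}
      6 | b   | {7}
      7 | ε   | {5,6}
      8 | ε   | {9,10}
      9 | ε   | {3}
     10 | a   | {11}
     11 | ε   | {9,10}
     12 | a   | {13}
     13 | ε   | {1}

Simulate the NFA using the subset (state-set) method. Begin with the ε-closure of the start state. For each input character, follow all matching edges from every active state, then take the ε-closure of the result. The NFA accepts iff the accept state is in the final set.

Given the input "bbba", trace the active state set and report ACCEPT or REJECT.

Answer: ACCEPT

Steps:
initial (ε-close {0}): {0,1,2,3,4,6,8,9,10,12}
'b' @ 1: {1,3,5,6,7}  ✓accept
'b' @ 2: {1,3,5,6,7}  ✓accept
'b' @ 3: {1,3,5,6,7}  ✓accept
'a' @ 4: {1,3,5,6,7}  ✓accept
final: {1,3,5,6,7}; accept 1 in set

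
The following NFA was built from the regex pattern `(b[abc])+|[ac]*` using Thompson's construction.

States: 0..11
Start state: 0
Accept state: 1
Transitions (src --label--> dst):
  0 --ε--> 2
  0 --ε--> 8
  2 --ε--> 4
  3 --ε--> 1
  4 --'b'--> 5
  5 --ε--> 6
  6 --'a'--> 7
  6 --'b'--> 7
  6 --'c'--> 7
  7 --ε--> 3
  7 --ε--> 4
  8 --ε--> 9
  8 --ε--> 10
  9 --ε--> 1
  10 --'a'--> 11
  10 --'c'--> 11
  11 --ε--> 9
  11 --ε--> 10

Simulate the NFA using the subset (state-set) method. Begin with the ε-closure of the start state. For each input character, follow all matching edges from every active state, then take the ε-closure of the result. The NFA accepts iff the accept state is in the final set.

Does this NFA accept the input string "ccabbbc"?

Answer: REJECT

Derivation:
S₀ = ε-closure({0}) = {0,1,2,4,8,9,10}
'c' @ 1: {1,9,10,11}  (accept∈set)
'c' @ 2: {1,9,10,11}  (accept∈set)
'a' @ 3: {1,9,10,11}  (accept∈set)
'b' @ 4: {}  — dead — no transitions
rest 'bbc' ignored (set empty)
after full input: {}  (accept=1 not in)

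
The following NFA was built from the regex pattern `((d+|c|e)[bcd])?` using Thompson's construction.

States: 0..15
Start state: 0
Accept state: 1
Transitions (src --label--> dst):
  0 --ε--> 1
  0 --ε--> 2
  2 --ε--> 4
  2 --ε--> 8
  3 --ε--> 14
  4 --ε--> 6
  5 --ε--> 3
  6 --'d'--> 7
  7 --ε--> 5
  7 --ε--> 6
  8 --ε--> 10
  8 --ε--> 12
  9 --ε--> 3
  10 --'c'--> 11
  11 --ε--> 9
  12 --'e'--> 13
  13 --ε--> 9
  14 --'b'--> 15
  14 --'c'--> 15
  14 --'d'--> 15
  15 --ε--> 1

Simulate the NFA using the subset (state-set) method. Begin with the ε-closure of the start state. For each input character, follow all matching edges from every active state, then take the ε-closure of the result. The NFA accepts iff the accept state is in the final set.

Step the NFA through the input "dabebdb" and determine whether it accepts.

Answer: REJECT

Trace:
start: ε-closure({0}) = {0,1,2,4,6,8,10,12}
'd' @ 1: {3,5,6,7,14}
'a' @ 2: {}  — state set empty
rest 'bebdb' ignored (set empty)
final: {}; accept 1 not in set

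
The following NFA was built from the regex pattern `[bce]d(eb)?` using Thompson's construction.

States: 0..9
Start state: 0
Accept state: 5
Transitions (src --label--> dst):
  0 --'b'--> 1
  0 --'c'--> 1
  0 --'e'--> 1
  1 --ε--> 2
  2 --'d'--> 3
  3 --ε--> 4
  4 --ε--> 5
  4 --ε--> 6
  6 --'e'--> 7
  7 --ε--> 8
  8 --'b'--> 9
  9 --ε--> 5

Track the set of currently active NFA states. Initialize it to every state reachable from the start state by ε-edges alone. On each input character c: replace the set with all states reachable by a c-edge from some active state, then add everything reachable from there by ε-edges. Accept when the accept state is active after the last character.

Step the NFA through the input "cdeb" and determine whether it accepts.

S₀ = ε-closure({0}) = {0}
'c' @ 1: {1,2}
'd' @ 2: {3,4,5,6}  [accepting]
'e' @ 3: {7,8}
'b' @ 4: {5,9}  [accepting]
end set {5,9} — state 5 in

Answer: ACCEPT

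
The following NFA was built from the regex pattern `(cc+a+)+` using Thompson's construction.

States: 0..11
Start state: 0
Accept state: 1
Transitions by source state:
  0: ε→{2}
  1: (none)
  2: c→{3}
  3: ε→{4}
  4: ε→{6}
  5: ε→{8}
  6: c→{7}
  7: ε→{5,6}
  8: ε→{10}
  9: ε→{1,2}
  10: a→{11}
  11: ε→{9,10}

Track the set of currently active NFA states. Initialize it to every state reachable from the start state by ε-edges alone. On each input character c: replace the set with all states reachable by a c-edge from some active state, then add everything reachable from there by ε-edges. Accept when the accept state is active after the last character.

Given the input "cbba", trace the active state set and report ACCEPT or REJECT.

Answer: REJECT

Trace:
start: ε-closure({0}) = {0,2}
'c' @ 1: {3,4,6}
'b' @ 2: {}  — state set empty
rest 'ba' ignored (set empty)
after full input: {}  (accept=1 not in)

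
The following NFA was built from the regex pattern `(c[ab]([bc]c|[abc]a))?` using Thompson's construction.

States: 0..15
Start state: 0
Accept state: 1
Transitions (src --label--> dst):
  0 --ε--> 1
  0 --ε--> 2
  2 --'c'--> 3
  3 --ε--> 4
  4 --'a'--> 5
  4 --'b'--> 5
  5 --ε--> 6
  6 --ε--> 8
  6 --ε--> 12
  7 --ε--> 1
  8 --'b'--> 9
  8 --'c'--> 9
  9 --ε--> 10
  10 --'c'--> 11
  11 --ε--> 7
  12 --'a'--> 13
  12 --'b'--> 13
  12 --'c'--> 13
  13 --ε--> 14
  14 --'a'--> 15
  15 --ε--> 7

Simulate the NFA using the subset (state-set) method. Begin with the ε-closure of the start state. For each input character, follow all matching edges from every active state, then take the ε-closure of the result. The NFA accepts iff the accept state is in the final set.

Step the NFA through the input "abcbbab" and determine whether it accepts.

Answer: REJECT

Derivation:
start: ε-closure({0}) = {0,1,2}
'a' @ 1: {}  — no active states
rest 'bcbbab' ignored (set empty)
end set {} — state 1 not in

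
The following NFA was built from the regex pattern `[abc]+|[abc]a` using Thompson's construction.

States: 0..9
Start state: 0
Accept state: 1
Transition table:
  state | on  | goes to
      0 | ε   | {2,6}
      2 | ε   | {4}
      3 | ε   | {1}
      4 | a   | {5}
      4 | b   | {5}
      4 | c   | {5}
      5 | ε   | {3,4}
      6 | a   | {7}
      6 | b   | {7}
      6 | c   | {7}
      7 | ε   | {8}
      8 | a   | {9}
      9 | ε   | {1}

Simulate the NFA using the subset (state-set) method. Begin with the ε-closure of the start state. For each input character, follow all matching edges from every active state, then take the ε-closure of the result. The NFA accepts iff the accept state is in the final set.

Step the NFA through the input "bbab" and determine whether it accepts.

start: ε-closure({0}) = {0,2,4,6}
'b' @ 1: {1,3,4,5,7,8}  (accept∈set)
'b' @ 2: {1,3,4,5}  (accept∈set)
'a' @ 3: {1,3,4,5}  (accept∈set)
'b' @ 4: {1,3,4,5}  (accept∈set)
end set {1,3,4,5} — state 1 in

Answer: ACCEPT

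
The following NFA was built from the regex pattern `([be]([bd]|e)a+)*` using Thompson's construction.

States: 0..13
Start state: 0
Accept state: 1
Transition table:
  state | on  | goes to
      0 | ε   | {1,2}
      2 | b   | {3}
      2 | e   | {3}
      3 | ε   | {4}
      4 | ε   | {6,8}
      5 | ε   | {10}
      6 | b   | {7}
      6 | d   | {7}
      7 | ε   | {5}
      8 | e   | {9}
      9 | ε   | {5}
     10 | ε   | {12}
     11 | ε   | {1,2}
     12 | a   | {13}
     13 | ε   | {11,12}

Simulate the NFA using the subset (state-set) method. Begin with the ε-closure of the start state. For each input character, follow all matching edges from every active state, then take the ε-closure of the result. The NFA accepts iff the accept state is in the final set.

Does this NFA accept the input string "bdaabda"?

Answer: ACCEPT

Derivation:
start: ε-closure({0}) = {0,1,2}
'b' @ 1: {3,4,6,8}
'd' @ 2: {5,7,10,12}
'a' @ 3: {1,2,11,12,13}  [accepting]
'a' @ 4: {1,2,11,12,13}  [accepting]
'b' @ 5: {3,4,6,8}
'd' @ 6: {5,7,10,12}
'a' @ 7: {1,2,11,12,13}  [accepting]
final: {1,2,11,12,13}; accept 1 in set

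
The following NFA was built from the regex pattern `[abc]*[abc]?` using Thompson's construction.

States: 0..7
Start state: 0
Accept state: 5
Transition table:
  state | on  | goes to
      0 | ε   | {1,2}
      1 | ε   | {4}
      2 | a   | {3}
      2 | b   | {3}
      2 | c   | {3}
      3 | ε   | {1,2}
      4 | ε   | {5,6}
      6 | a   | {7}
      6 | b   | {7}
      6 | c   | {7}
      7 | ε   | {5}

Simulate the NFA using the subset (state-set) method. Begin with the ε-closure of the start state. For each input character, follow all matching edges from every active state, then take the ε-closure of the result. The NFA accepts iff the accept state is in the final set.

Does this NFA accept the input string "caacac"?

Answer: ACCEPT

Derivation:
initial (ε-close {0}): {0,1,2,4,5,6}
'c' @ 1: {1,2,3,4,5,6,7}  [accepting]
'a' @ 2: {1,2,3,4,5,6,7}  [accepting]
'a' @ 3: {1,2,3,4,5,6,7}  [accepting]
'c' @ 4: {1,2,3,4,5,6,7}  [accepting]
'a' @ 5: {1,2,3,4,5,6,7}  [accepting]
'c' @ 6: {1,2,3,4,5,6,7}  [accepting]
final: {1,2,3,4,5,6,7}; accept 5 in set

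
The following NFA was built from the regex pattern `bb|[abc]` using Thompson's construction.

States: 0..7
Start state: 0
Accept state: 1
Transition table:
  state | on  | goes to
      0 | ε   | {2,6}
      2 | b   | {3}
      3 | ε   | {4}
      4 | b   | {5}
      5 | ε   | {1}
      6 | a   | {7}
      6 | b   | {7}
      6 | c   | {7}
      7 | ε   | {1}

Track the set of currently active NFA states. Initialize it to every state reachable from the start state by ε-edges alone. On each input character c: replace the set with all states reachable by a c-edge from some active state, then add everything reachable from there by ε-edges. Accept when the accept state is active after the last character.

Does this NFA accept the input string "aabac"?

initial (ε-close {0}): {0,2,6}
'a' @ 1: {1,7}  ✓accept
'a' @ 2: {}  — dead — no transitions
rest 'bac' ignored (set empty)
end set {} — state 1 not in

Answer: REJECT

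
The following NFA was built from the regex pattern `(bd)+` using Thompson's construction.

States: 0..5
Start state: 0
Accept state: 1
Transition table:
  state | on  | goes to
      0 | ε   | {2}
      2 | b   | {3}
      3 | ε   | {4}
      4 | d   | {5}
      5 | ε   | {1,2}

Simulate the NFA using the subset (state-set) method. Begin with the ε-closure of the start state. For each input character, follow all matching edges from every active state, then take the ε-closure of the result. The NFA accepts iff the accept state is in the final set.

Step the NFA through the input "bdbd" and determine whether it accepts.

Answer: ACCEPT

Steps:
S₀ = ε-closure({0}) = {0,2}
'b' @ 1: {3,4}
'd' @ 2: {1,2,5}  ✓accept
'b' @ 3: {3,4}
'd' @ 4: {1,2,5}  ✓accept
final: {1,2,5}; accept 1 in set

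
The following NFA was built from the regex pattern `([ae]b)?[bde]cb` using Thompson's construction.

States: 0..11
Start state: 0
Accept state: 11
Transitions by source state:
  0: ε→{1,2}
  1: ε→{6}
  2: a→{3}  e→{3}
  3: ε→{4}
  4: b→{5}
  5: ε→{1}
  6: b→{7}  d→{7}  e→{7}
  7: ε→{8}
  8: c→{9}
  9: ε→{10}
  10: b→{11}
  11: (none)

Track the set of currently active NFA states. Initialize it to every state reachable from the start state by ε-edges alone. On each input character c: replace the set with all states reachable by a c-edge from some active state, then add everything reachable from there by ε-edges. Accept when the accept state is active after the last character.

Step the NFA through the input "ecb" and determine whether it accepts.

Answer: ACCEPT

Derivation:
start: ε-closure({0}) = {0,1,2,6}
'e' @ 1: {3,4,7,8}
'c' @ 2: {9,10}
'b' @ 3: {11}  (accept∈set)
end set {11} — state 11 in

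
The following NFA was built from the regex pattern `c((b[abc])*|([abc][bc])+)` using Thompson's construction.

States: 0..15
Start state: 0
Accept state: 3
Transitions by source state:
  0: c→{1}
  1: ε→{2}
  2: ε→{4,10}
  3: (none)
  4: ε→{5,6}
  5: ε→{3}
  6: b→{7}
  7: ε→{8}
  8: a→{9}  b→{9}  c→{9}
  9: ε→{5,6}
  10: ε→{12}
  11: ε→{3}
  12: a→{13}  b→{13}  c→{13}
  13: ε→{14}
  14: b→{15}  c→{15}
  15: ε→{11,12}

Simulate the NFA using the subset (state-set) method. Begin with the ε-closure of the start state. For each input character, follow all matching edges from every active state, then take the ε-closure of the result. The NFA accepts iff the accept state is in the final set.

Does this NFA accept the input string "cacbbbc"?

Answer: ACCEPT

Derivation:
initial (ε-close {0}): {0}
'c' @ 1: {1,2,3,4,5,6,10,12}  ✓accept
'a' @ 2: {13,14}
'c' @ 3: {3,11,12,15}  ✓accept
'b' @ 4: {13,14}
'b' @ 5: {3,11,12,15}  ✓accept
'b' @ 6: {13,14}
'c' @ 7: {3,11,12,15}  ✓accept
end set {3,11,12,15} — state 3 in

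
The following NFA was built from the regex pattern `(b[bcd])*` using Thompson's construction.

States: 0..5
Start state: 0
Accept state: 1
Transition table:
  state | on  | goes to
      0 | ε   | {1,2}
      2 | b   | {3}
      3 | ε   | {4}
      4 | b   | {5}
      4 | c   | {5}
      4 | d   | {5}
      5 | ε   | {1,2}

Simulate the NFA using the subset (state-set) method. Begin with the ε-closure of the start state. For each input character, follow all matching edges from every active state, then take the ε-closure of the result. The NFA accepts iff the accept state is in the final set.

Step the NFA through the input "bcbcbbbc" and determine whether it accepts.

S₀ = ε-closure({0}) = {0,1,2}
'b' @ 1: {3,4}
'c' @ 2: {1,2,5}  (accept∈set)
'b' @ 3: {3,4}
'c' @ 4: {1,2,5}  (accept∈set)
'b' @ 5: {3,4}
'b' @ 6: {1,2,5}  (accept∈set)
'b' @ 7: {3,4}
'c' @ 8: {1,2,5}  (accept∈set)
final: {1,2,5}; accept 1 in set

Answer: ACCEPT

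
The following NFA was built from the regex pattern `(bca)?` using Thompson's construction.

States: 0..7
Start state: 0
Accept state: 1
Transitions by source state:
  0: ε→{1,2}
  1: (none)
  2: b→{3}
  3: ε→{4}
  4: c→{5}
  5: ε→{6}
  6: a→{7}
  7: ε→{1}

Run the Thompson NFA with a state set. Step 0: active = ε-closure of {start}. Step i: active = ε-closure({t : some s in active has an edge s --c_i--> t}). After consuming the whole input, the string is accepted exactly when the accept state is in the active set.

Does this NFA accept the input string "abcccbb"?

Answer: REJECT

Steps:
initial (ε-close {0}): {0,1,2}
'a' @ 1: {}  — dead — no transitions
rest 'bcccbb' ignored (set empty)
after full input: {}  (accept=1 not in)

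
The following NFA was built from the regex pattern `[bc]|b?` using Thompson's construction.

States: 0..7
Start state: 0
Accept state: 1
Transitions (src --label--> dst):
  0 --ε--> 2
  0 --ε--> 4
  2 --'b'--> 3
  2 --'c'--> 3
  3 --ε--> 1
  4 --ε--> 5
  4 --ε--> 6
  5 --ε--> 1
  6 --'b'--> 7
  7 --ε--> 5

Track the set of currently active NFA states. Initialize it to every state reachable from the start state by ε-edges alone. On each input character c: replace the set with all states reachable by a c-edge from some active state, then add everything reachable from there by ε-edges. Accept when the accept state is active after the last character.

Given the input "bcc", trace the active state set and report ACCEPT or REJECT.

start: ε-closure({0}) = {0,1,2,4,5,6}
'b' @ 1: {1,3,5,7}  [accepting]
'c' @ 2: {}  — dead — no transitions
rest 'c' ignored (set empty)
end set {} — state 1 not in

Answer: REJECT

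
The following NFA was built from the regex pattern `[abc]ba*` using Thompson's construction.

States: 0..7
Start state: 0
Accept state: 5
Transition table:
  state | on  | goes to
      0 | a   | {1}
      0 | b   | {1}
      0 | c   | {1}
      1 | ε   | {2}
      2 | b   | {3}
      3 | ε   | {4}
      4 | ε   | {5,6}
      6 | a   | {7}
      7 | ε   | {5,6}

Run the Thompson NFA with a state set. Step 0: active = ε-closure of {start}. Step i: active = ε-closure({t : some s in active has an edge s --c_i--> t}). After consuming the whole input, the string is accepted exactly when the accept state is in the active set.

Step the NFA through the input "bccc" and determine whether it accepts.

S₀ = ε-closure({0}) = {0}
'b' @ 1: {1,2}
'c' @ 2: {}  — state set empty
rest 'cc' ignored (set empty)
end set {} — state 5 not in

Answer: REJECT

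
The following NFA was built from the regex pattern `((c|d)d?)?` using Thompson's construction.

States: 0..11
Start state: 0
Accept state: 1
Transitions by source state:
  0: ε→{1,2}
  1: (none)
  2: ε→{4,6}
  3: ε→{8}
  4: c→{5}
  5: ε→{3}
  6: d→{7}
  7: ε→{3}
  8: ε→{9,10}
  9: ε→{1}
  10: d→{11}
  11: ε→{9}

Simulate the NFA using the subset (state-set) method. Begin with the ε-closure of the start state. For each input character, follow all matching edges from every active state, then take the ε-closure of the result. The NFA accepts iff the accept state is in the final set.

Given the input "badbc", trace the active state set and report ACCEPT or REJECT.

Answer: REJECT

Steps:
start: ε-closure({0}) = {0,1,2,4,6}
'b' @ 1: {}  — state set empty
rest 'adbc' ignored (set empty)
after full input: {}  (accept=1 not in)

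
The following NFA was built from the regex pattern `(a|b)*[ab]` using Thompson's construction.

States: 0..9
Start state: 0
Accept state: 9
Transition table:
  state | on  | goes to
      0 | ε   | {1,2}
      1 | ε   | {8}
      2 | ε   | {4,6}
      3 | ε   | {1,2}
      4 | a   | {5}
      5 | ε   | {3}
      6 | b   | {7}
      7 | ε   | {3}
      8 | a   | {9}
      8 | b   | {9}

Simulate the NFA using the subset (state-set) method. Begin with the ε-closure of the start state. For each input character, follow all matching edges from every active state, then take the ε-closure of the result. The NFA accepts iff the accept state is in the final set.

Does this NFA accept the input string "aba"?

S₀ = ε-closure({0}) = {0,1,2,4,6,8}
'a' @ 1: {1,2,3,4,5,6,8,9}  ✓accept
'b' @ 2: {1,2,3,4,6,7,8,9}  ✓accept
'a' @ 3: {1,2,3,4,5,6,8,9}  ✓accept
after full input: {1,2,3,4,5,6,8,9}  (accept=9 in)

Answer: ACCEPT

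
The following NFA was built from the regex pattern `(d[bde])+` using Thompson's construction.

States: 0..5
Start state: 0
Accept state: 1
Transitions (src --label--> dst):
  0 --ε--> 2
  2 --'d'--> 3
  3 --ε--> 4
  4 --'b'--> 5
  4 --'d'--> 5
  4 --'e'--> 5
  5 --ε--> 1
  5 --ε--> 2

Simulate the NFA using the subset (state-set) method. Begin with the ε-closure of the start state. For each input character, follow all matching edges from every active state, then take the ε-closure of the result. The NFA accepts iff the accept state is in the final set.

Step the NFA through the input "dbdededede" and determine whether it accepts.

Answer: ACCEPT

Derivation:
S₀ = ε-closure({0}) = {0,2}
'd' @ 1: {3,4}
'b' @ 2: {1,2,5}  (accept∈set)
'd' @ 3: {3,4}
'e' @ 4: {1,2,5}  (accept∈set)
'd' @ 5: {3,4}
'e' @ 6: {1,2,5}  (accept∈set)
'd' @ 7: {3,4}
'e' @ 8: {1,2,5}  (accept∈set)
'd' @ 9: {3,4}
'e' @ 10: {1,2,5}  (accept∈set)
final: {1,2,5}; accept 1 in set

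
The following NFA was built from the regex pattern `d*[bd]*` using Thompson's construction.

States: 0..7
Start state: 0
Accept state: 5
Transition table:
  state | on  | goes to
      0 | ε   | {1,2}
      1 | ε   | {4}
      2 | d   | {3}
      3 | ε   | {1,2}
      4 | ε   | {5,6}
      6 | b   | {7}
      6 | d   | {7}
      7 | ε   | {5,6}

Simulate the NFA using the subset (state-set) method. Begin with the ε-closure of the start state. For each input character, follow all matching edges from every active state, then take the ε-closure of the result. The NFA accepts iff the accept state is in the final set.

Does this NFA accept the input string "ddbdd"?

S₀ = ε-closure({0}) = {0,1,2,4,5,6}
'd' @ 1: {1,2,3,4,5,6,7}  ✓accept
'd' @ 2: {1,2,3,4,5,6,7}  ✓accept
'b' @ 3: {5,6,7}  ✓accept
'd' @ 4: {5,6,7}  ✓accept
'd' @ 5: {5,6,7}  ✓accept
final: {5,6,7}; accept 5 in set

Answer: ACCEPT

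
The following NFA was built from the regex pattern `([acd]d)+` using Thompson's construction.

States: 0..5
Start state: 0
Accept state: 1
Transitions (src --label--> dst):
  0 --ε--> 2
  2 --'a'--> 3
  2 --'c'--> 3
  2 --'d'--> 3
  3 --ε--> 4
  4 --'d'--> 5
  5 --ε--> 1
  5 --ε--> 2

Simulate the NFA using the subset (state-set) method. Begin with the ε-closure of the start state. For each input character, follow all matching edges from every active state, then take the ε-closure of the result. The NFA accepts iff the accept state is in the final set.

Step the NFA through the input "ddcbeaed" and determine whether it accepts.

Answer: REJECT

Steps:
initial (ε-close {0}): {0,2}
'd' @ 1: {3,4}
'd' @ 2: {1,2,5}  ✓accept
'c' @ 3: {3,4}
'b' @ 4: {}  — state set empty
rest 'eaed' ignored (set empty)
after full input: {}  (accept=1 not in)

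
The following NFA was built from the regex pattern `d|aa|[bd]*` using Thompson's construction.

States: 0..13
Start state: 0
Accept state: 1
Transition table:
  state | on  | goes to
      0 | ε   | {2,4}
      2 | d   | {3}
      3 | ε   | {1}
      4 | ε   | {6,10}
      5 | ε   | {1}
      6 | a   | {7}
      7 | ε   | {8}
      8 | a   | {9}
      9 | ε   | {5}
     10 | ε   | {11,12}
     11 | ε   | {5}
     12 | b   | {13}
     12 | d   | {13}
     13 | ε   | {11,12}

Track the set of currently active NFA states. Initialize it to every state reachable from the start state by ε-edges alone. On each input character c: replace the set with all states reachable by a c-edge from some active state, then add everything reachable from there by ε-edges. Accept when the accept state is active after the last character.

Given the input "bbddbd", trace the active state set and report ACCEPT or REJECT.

S₀ = ε-closure({0}) = {0,1,2,4,5,6,10,11,12}
'b' @ 1: {1,5,11,12,13}  (accept∈set)
'b' @ 2: {1,5,11,12,13}  (accept∈set)
'd' @ 3: {1,5,11,12,13}  (accept∈set)
'd' @ 4: {1,5,11,12,13}  (accept∈set)
'b' @ 5: {1,5,11,12,13}  (accept∈set)
'd' @ 6: {1,5,11,12,13}  (accept∈set)
final: {1,5,11,12,13}; accept 1 in set

Answer: ACCEPT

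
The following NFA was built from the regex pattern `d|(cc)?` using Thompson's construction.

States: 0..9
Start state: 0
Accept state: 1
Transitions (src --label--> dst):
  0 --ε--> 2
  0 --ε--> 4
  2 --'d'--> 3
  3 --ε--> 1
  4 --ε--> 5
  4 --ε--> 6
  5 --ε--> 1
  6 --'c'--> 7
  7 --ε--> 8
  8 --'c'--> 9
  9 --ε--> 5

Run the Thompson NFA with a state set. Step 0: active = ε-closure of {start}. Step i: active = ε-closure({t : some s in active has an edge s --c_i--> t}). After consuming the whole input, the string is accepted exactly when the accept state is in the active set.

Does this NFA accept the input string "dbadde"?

Answer: REJECT

Trace:
S₀ = ε-closure({0}) = {0,1,2,4,5,6}
'd' @ 1: {1,3}  [accepting]
'b' @ 2: {}  — state set empty
rest 'adde' ignored (set empty)
end set {} — state 1 not in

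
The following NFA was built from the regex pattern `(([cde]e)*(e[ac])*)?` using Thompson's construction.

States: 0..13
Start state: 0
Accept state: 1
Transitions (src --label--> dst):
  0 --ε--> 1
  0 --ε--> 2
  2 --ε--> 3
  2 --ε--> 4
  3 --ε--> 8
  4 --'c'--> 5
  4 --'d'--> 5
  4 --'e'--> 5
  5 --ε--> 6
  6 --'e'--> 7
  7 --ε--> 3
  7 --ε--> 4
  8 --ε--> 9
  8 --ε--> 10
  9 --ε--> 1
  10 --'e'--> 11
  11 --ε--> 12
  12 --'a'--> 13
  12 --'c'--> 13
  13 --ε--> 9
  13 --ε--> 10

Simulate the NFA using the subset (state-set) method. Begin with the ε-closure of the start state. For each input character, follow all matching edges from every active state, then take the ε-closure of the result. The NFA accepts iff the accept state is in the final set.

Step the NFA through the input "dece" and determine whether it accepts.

Answer: ACCEPT

Steps:
start: ε-closure({0}) = {0,1,2,3,4,8,9,10}
'd' @ 1: {5,6}
'e' @ 2: {1,3,4,7,8,9,10}  ✓accept
'c' @ 3: {5,6}
'e' @ 4: {1,3,4,7,8,9,10}  ✓accept
after full input: {1,3,4,7,8,9,10}  (accept=1 in)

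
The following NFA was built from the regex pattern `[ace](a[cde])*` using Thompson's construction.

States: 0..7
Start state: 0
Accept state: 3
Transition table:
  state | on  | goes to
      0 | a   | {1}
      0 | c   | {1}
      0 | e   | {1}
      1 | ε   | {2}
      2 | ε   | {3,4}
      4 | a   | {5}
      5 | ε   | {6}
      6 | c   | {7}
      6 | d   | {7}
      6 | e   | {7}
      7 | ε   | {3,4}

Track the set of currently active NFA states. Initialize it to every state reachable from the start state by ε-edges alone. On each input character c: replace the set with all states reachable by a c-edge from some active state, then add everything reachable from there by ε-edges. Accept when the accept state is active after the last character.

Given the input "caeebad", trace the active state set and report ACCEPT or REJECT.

S₀ = ε-closure({0}) = {0}
'c' @ 1: {1,2,3,4}  (accept∈set)
'a' @ 2: {5,6}
'e' @ 3: {3,4,7}  (accept∈set)
'e' @ 4: {}  — state set empty
rest 'bad' ignored (set empty)
after full input: {}  (accept=3 not in)

Answer: REJECT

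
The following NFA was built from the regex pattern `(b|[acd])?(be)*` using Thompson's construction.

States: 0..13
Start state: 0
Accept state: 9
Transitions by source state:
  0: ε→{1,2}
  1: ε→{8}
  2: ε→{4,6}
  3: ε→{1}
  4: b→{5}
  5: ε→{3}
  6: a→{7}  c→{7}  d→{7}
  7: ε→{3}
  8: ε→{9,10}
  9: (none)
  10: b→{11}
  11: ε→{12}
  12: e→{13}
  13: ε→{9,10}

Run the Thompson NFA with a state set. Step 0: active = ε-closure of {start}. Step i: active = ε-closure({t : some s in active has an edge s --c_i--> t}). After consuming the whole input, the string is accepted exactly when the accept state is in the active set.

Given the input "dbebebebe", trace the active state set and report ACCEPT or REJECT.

Answer: ACCEPT

Steps:
S₀ = ε-closure({0}) = {0,1,2,4,6,8,9,10}
'd' @ 1: {1,3,7,8,9,10}  (accept∈set)
'b' @ 2: {11,12}
'e' @ 3: {9,10,13}  (accept∈set)
'b' @ 4: {11,12}
'e' @ 5: {9,10,13}  (accept∈set)
'b' @ 6: {11,12}
'e' @ 7: {9,10,13}  (accept∈set)
'b' @ 8: {11,12}
'e' @ 9: {9,10,13}  (accept∈set)
after full input: {9,10,13}  (accept=9 in)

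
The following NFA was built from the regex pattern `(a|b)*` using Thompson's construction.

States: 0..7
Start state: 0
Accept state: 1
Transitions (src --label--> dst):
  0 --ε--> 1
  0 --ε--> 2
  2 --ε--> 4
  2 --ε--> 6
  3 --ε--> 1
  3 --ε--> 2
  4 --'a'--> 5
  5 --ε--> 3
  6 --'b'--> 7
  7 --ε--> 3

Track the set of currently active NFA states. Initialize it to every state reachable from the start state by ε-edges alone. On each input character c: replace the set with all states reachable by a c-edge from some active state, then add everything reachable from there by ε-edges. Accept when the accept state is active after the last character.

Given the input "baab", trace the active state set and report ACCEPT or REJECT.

start: ε-closure({0}) = {0,1,2,4,6}
'b' @ 1: {1,2,3,4,6,7}  ✓accept
'a' @ 2: {1,2,3,4,5,6}  ✓accept
'a' @ 3: {1,2,3,4,5,6}  ✓accept
'b' @ 4: {1,2,3,4,6,7}  ✓accept
final: {1,2,3,4,6,7}; accept 1 in set

Answer: ACCEPT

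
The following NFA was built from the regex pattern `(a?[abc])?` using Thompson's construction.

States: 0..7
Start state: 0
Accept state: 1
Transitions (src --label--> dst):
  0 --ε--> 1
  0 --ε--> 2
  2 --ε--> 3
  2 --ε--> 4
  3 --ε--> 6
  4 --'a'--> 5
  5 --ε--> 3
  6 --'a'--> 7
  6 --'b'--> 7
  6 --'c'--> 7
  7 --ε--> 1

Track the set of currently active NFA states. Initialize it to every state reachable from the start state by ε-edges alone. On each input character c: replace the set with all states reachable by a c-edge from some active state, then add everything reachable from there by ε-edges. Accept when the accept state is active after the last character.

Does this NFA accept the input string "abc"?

start: ε-closure({0}) = {0,1,2,3,4,6}
'a' @ 1: {1,3,5,6,7}  [accepting]
'b' @ 2: {1,7}  [accepting]
'c' @ 3: {}  — dead — no transitions
final: {}; accept 1 not in set

Answer: REJECT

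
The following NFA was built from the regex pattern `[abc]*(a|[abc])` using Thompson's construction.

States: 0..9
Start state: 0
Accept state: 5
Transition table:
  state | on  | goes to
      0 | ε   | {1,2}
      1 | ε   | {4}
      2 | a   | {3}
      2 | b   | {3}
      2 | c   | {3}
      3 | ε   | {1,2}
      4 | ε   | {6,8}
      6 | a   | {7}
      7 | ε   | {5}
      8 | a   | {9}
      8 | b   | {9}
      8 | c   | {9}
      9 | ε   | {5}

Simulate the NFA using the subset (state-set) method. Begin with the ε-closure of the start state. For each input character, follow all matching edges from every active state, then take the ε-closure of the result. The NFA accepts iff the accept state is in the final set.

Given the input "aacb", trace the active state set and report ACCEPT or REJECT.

Answer: ACCEPT

Trace:
initial (ε-close {0}): {0,1,2,4,6,8}
'a' @ 1: {1,2,3,4,5,6,7,8,9}  ✓accept
'a' @ 2: {1,2,3,4,5,6,7,8,9}  ✓accept
'c' @ 3: {1,2,3,4,5,6,8,9}  ✓accept
'b' @ 4: {1,2,3,4,5,6,8,9}  ✓accept
final: {1,2,3,4,5,6,8,9}; accept 5 in set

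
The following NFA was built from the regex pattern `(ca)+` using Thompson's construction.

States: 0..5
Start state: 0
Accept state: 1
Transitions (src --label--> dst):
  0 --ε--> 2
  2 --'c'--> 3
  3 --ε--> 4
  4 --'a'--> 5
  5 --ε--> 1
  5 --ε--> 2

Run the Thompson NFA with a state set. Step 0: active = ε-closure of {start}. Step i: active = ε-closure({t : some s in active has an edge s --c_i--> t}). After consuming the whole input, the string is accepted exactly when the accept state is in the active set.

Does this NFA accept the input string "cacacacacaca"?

start: ε-closure({0}) = {0,2}
'c' @ 1: {3,4}
'a' @ 2: {1,2,5}  (accept∈set)
'c' @ 3: {3,4}
'a' @ 4: {1,2,5}  (accept∈set)
'c' @ 5: {3,4}
'a' @ 6: {1,2,5}  (accept∈set)
'c' @ 7: {3,4}
'a' @ 8: {1,2,5}  (accept∈set)
'c' @ 9: {3,4}
'a' @ 10: {1,2,5}  (accept∈set)
'c' @ 11: {3,4}
'a' @ 12: {1,2,5}  (accept∈set)
end set {1,2,5} — state 1 in

Answer: ACCEPT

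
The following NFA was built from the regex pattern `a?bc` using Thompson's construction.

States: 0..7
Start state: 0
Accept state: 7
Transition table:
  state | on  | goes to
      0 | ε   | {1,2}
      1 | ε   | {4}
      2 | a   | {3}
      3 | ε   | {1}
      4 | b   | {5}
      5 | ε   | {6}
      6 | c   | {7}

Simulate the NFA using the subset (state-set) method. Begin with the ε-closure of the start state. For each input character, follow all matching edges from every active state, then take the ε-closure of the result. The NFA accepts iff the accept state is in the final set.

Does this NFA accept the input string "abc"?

Answer: ACCEPT

Derivation:
S₀ = ε-closure({0}) = {0,1,2,4}
'a' @ 1: {1,3,4}
'b' @ 2: {5,6}
'c' @ 3: {7}  ✓accept
final: {7}; accept 7 in set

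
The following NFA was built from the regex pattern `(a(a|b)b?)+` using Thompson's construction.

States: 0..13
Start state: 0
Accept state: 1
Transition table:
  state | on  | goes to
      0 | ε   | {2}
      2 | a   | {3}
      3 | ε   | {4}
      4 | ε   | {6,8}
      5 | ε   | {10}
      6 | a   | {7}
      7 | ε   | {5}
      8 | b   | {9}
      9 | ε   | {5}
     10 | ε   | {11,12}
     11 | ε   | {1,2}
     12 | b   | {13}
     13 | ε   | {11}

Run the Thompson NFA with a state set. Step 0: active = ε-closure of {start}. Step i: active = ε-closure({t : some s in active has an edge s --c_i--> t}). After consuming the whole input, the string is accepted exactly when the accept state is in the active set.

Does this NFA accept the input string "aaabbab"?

initial (ε-close {0}): {0,2}
'a' @ 1: {3,4,6,8}
'a' @ 2: {1,2,5,7,10,11,12}  (accept∈set)
'a' @ 3: {3,4,6,8}
'b' @ 4: {1,2,5,9,10,11,12}  (accept∈set)
'b' @ 5: {1,2,11,13}  (accept∈set)
'a' @ 6: {3,4,6,8}
'b' @ 7: {1,2,5,9,10,11,12}  (accept∈set)
final: {1,2,5,9,10,11,12}; accept 1 in set

Answer: ACCEPT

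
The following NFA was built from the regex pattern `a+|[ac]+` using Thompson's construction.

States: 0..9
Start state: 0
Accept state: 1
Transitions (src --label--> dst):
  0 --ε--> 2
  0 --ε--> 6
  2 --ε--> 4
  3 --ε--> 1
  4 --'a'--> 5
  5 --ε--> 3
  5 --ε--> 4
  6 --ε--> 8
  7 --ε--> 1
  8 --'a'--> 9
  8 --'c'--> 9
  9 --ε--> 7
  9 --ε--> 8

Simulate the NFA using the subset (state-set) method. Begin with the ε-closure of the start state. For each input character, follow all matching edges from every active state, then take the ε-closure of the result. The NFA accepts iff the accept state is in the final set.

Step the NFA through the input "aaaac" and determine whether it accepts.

Answer: ACCEPT

Trace:
start: ε-closure({0}) = {0,2,4,6,8}
'a' @ 1: {1,3,4,5,7,8,9}  ✓accept
'a' @ 2: {1,3,4,5,7,8,9}  ✓accept
'a' @ 3: {1,3,4,5,7,8,9}  ✓accept
'a' @ 4: {1,3,4,5,7,8,9}  ✓accept
'c' @ 5: {1,7,8,9}  ✓accept
after full input: {1,7,8,9}  (accept=1 in)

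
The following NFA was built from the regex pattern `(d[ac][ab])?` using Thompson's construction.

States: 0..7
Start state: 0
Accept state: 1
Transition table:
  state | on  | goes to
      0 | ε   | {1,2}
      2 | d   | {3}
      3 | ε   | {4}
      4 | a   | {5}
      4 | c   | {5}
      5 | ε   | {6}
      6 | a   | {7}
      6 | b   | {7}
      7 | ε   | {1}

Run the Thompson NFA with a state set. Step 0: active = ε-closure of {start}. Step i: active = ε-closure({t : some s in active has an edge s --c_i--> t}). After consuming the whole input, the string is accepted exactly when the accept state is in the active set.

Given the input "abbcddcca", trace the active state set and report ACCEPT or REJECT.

Answer: REJECT

Steps:
initial (ε-close {0}): {0,1,2}
'a' @ 1: {}  — no active states
rest 'bbcddcca' ignored (set empty)
end set {} — state 1 not in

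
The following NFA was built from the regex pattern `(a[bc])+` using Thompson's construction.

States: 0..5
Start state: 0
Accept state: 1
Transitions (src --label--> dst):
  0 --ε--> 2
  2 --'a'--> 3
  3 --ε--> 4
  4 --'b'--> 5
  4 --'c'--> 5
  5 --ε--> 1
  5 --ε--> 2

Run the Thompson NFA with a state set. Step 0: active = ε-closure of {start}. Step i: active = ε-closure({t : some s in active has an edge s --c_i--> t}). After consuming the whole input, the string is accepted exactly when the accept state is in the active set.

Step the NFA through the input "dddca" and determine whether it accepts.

Answer: REJECT

Steps:
start: ε-closure({0}) = {0,2}
'd' @ 1: {}  — no active states
rest 'ddca' ignored (set empty)
final: {}; accept 1 not in set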